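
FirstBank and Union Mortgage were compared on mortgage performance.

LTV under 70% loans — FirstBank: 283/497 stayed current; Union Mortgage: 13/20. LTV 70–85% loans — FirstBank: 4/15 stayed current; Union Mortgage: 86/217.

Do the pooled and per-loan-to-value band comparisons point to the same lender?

No

LTV under 70%: FirstBank 283/497 = 56.9%, Union Mortgage 13/20 = 65.0% → Union Mortgage
LTV 70–85%: FirstBank 4/15 = 26.7%, Union Mortgage 86/217 = 39.6% → Union Mortgage
Overall: FirstBank 287/512 = 56.1%, Union Mortgage 99/237 = 41.8% → FirstBank
Union Mortgage wins each loan-to-value group but FirstBank wins overall — the comparison reverses. Union Mortgage's loans skew toward LTV 70–85%, which has a lower base rate.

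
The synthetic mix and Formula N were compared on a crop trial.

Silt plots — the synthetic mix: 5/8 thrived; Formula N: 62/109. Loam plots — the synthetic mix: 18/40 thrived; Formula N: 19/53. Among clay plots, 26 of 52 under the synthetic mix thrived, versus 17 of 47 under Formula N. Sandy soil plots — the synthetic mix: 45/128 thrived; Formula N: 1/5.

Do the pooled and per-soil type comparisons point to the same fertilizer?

No

Silt: the synthetic mix 5/8 = 62.5%, Formula N 62/109 = 56.9% → the synthetic mix
Loam: the synthetic mix 18/40 = 45.0%, Formula N 19/53 = 35.8% → the synthetic mix
Clay: the synthetic mix 26/52 = 50.0%, Formula N 17/47 = 36.2% → the synthetic mix
Sandy soil: the synthetic mix 45/128 = 35.2%, Formula N 1/5 = 20.0% → the synthetic mix
Overall: the synthetic mix 94/228 = 41.2%, Formula N 99/214 = 46.3% → Formula N
The synthetic mix wins each soil group but Formula N wins overall — the comparison reverses. The synthetic mix's plots skew toward sandy soil, which has a lower base rate.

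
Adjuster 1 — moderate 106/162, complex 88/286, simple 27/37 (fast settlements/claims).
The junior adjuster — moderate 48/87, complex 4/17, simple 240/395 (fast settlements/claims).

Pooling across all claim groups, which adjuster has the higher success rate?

Moderate: Adjuster 1 106/162 = 65.4%, the junior adjuster 48/87 = 55.2% → Adjuster 1
Complex: Adjuster 1 88/286 = 30.8%, the junior adjuster 4/17 = 23.5% → Adjuster 1
Simple: Adjuster 1 27/37 = 73.0%, the junior adjuster 240/395 = 60.8% → Adjuster 1
Overall: Adjuster 1 221/485 = 45.6%, the junior adjuster 292/499 = 58.5% → the junior adjuster
(Adjuster 1 wins every claim group but the junior adjuster wins overall — Adjuster 1's claims skew toward the low-rate complex group.)

the junior adjuster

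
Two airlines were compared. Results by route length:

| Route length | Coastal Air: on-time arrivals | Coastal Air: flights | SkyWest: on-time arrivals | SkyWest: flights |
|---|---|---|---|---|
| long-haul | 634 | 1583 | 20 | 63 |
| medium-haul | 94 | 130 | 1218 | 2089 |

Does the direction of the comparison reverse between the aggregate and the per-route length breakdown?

Long-haul: Coastal Air 634/1583 = 40.1%, SkyWest 20/63 = 31.7% → Coastal Air
Medium-haul: Coastal Air 94/130 = 72.3%, SkyWest 1218/2089 = 58.3% → Coastal Air
Overall: Coastal Air 728/1713 = 42.5%, SkyWest 1238/2152 = 57.5% → SkyWest
Coastal Air wins each route group but SkyWest wins overall — the comparison reverses. Coastal Air's flights skew toward long-haul, which has a lower base rate.

Yes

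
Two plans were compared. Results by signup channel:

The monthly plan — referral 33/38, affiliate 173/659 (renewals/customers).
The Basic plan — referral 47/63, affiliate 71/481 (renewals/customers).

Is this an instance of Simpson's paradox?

No

Referral: the monthly plan 33/38 = 86.8%, the Basic plan 47/63 = 74.6% → the monthly plan
Affiliate: the monthly plan 173/659 = 26.3%, the Basic plan 71/481 = 14.8% → the monthly plan
Overall: the monthly plan 206/697 = 29.6%, the Basic plan 118/544 = 21.7% → the monthly plan
The monthly plan wins overall and in every signup group — no reversal.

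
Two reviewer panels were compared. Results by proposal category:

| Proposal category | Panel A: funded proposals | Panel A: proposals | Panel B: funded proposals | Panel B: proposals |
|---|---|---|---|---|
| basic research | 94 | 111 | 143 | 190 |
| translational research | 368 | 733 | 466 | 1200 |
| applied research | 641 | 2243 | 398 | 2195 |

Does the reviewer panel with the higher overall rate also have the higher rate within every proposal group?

Yes

Basic research: Panel A 94/111 = 84.7%, Panel B 143/190 = 75.3% → Panel A
Translational research: Panel A 368/733 = 50.2%, Panel B 466/1200 = 38.8% → Panel A
Applied research: Panel A 641/2243 = 28.6%, Panel B 398/2195 = 18.1% → Panel A
Overall: Panel A 1103/3087 = 35.7%, Panel B 1007/3585 = 28.1% → Panel A
Panel A wins overall and in every proposal group — no reversal.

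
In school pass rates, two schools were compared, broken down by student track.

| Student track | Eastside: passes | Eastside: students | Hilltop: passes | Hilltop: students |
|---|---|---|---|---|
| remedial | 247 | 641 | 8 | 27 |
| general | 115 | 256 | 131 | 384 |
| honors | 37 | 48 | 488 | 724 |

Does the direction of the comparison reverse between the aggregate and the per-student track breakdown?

Yes

Remedial: Eastside 247/641 = 38.5%, Hilltop 8/27 = 29.6% → Eastside
General: Eastside 115/256 = 44.9%, Hilltop 131/384 = 34.1% → Eastside
Honors: Eastside 37/48 = 77.1%, Hilltop 488/724 = 67.4% → Eastside
Overall: Eastside 399/945 = 42.2%, Hilltop 627/1135 = 55.2% → Hilltop
Eastside wins each student group but Hilltop wins overall — the comparison reverses. Eastside's students skew toward remedial, which has a lower base rate.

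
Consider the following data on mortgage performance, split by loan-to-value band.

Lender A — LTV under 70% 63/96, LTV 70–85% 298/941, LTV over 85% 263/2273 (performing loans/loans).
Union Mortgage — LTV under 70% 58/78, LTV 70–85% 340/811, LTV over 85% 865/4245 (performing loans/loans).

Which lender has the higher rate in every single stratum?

Union Mortgage

LTV under 70%: Lender A 63/96 = 65.6%, Union Mortgage 58/78 = 74.4% → Union Mortgage
LTV 70–85%: Lender A 298/941 = 31.7%, Union Mortgage 340/811 = 41.9% → Union Mortgage
LTV over 85%: Lender A 263/2273 = 11.6%, Union Mortgage 865/4245 = 20.4% → Union Mortgage
Union Mortgage has the higher rate in all 3 groups.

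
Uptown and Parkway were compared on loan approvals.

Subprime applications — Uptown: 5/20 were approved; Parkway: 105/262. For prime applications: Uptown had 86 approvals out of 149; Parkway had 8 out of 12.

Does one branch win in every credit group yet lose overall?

Yes

Subprime: Uptown 5/20 = 25.0%, Parkway 105/262 = 40.1% → Parkway
Prime: Uptown 86/149 = 57.7%, Parkway 8/12 = 66.7% → Parkway
Overall: Uptown 91/169 = 53.8%, Parkway 113/274 = 41.2% → Uptown
Parkway wins each credit group but Uptown wins overall — the comparison reverses. Parkway's applications skew toward subprime, which has a lower base rate.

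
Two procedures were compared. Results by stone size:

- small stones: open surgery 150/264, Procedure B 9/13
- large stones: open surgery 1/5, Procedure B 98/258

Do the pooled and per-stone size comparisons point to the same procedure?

Small stones: open surgery 150/264 = 56.8%, Procedure B 9/13 = 69.2% → Procedure B
Large stones: open surgery 1/5 = 20.0%, Procedure B 98/258 = 38.0% → Procedure B
Overall: open surgery 151/269 = 56.1%, Procedure B 107/271 = 39.5% → open surgery
Procedure B wins each stone group but open surgery wins overall — the comparison reverses. Procedure B's cases skew toward large stones, which has a lower base rate.

No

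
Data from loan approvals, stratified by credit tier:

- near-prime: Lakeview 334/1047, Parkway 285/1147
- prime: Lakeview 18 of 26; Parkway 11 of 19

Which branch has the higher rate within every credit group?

Near-prime: Lakeview 334/1047 = 31.9%, Parkway 285/1147 = 24.8% → Lakeview
Prime: Lakeview 18/26 = 69.2%, Parkway 11/19 = 57.9% → Lakeview
Lakeview has the higher rate in both groups.

Lakeview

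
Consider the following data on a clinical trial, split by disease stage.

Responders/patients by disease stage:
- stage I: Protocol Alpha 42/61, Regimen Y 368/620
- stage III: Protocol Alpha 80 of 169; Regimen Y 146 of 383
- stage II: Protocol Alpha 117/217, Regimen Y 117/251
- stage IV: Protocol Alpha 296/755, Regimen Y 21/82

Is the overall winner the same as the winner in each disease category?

No

Stage I: Protocol Alpha 42/61 = 68.9%, Regimen Y 368/620 = 59.4% → Protocol Alpha
Stage III: Protocol Alpha 80/169 = 47.3%, Regimen Y 146/383 = 38.1% → Protocol Alpha
Stage II: Protocol Alpha 117/217 = 53.9%, Regimen Y 117/251 = 46.6% → Protocol Alpha
Stage IV: Protocol Alpha 296/755 = 39.2%, Regimen Y 21/82 = 25.6% → Protocol Alpha
Overall: Protocol Alpha 535/1202 = 44.5%, Regimen Y 652/1336 = 48.8% → Regimen Y
Protocol Alpha wins each disease group but Regimen Y wins overall — the comparison reverses. Protocol Alpha's patients skew toward stage IV, which has a lower base rate.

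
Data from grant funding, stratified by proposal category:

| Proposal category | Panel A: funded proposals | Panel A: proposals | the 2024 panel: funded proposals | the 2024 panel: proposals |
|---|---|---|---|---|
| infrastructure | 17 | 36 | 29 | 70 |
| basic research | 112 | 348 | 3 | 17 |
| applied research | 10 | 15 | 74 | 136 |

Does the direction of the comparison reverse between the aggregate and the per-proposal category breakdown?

Infrastructure: Panel A 17/36 = 47.2%, the 2024 panel 29/70 = 41.4% → Panel A
Basic research: Panel A 112/348 = 32.2%, the 2024 panel 3/17 = 17.6% → Panel A
Applied research: Panel A 10/15 = 66.7%, the 2024 panel 74/136 = 54.4% → Panel A
Overall: Panel A 139/399 = 34.8%, the 2024 panel 106/223 = 47.5% → the 2024 panel
Panel A wins each proposal group but the 2024 panel wins overall — the comparison reverses. Panel A's proposals skew toward basic research, which has a lower base rate.

Yes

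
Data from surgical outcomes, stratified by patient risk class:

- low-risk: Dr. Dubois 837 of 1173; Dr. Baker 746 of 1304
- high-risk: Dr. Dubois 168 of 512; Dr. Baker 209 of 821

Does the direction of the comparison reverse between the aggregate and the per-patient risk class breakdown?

Low-risk: Dr. Dubois 837/1173 = 71.4%, Dr. Baker 746/1304 = 57.2% → Dr. Dubois
High-risk: Dr. Dubois 168/512 = 32.8%, Dr. Baker 209/821 = 25.5% → Dr. Dubois
Overall: Dr. Dubois 1005/1685 = 59.6%, Dr. Baker 955/2125 = 44.9% → Dr. Dubois
Dr. Dubois wins overall and in every patient risk group — no reversal.

No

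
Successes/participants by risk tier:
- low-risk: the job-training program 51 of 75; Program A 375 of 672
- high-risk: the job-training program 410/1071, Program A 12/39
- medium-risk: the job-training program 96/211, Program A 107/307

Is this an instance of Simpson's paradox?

Low-risk: the job-training program 51/75 = 68.0%, Program A 375/672 = 55.8% → the job-training program
High-risk: the job-training program 410/1071 = 38.3%, Program A 12/39 = 30.8% → the job-training program
Medium-risk: the job-training program 96/211 = 45.5%, Program A 107/307 = 34.9% → the job-training program
Overall: the job-training program 557/1357 = 41.0%, Program A 494/1018 = 48.5% → Program A
The job-training program wins each risk group but Program A wins overall — the comparison reverses. The job-training program's participants skew toward high-risk, which has a lower base rate.

Yes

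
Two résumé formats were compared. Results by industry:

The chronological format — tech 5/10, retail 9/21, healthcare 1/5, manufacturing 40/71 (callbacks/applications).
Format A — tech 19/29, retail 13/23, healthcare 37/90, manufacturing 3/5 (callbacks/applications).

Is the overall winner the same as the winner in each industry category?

No

Tech: the chronological format 5/10 = 50.0%, Format A 19/29 = 65.5% → Format A
Retail: the chronological format 9/21 = 42.9%, Format A 13/23 = 56.5% → Format A
Healthcare: the chronological format 1/5 = 20.0%, Format A 37/90 = 41.1% → Format A
Manufacturing: the chronological format 40/71 = 56.3%, Format A 3/5 = 60.0% → Format A
Overall: the chronological format 55/107 = 51.4%, Format A 72/147 = 49.0% → the chronological format
Format A wins each industry group but the chronological format wins overall — the comparison reverses. Format A's applications skew toward healthcare, which has a lower base rate.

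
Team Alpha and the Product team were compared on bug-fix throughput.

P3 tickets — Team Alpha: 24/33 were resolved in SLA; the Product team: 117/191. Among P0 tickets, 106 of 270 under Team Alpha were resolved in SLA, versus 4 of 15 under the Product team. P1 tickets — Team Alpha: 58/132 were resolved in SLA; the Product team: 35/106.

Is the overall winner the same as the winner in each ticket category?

No

P3: Team Alpha 24/33 = 72.7%, the Product team 117/191 = 61.3% → Team Alpha
P0: Team Alpha 106/270 = 39.3%, the Product team 4/15 = 26.7% → Team Alpha
P1: Team Alpha 58/132 = 43.9%, the Product team 35/106 = 33.0% → Team Alpha
Overall: Team Alpha 188/435 = 43.2%, the Product team 156/312 = 50.0% → the Product team
Team Alpha wins each ticket group but the Product team wins overall — the comparison reverses. Team Alpha's tickets skew toward P0, which has a lower base rate.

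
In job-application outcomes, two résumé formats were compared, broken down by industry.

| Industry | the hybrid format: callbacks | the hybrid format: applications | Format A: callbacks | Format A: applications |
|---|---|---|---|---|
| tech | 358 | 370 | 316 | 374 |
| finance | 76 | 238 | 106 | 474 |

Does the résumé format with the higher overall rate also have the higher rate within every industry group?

Tech: the hybrid format 358/370 = 96.8%, Format A 316/374 = 84.5% → the hybrid format
Finance: the hybrid format 76/238 = 31.9%, Format A 106/474 = 22.4% → the hybrid format
Overall: the hybrid format 434/608 = 71.4%, Format A 422/848 = 49.8% → the hybrid format
The hybrid format wins overall and in every industry group — no reversal.

Yes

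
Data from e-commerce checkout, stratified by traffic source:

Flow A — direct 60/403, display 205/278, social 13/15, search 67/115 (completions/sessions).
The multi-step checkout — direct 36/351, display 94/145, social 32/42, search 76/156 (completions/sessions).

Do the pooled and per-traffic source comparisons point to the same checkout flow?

Yes

Direct: Flow A 60/403 = 14.9%, the multi-step checkout 36/351 = 10.3% → Flow A
Display: Flow A 205/278 = 73.7%, the multi-step checkout 94/145 = 64.8% → Flow A
Social: Flow A 13/15 = 86.7%, the multi-step checkout 32/42 = 76.2% → Flow A
Search: Flow A 67/115 = 58.3%, the multi-step checkout 76/156 = 48.7% → Flow A
Overall: Flow A 345/811 = 42.5%, the multi-step checkout 238/694 = 34.3% → Flow A
Flow A wins overall and in every traffic group — no reversal.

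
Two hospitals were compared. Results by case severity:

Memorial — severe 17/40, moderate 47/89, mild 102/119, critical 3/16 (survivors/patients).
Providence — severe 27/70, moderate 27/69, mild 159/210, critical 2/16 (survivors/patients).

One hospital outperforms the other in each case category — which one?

Memorial

Severe: Memorial 17/40 = 42.5%, Providence 27/70 = 38.6% → Memorial
Moderate: Memorial 47/89 = 52.8%, Providence 27/69 = 39.1% → Memorial
Mild: Memorial 102/119 = 85.7%, Providence 159/210 = 75.7% → Memorial
Critical: Memorial 3/16 = 18.8%, Providence 2/16 = 12.5% → Memorial
Memorial has the higher rate in all 4 groups.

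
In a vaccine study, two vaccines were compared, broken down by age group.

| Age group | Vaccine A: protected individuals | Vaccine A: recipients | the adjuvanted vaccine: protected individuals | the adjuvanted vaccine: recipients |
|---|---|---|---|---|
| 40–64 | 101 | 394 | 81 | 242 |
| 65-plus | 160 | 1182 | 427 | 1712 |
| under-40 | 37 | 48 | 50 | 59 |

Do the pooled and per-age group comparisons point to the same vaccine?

40–64: Vaccine A 101/394 = 25.6%, the adjuvanted vaccine 81/242 = 33.5% → the adjuvanted vaccine
65-plus: Vaccine A 160/1182 = 13.5%, the adjuvanted vaccine 427/1712 = 24.9% → the adjuvanted vaccine
Under-40: Vaccine A 37/48 = 77.1%, the adjuvanted vaccine 50/59 = 84.7% → the adjuvanted vaccine
Overall: Vaccine A 298/1624 = 18.3%, the adjuvanted vaccine 558/2013 = 27.7% → the adjuvanted vaccine
The adjuvanted vaccine wins overall and in every age group — no reversal.

Yes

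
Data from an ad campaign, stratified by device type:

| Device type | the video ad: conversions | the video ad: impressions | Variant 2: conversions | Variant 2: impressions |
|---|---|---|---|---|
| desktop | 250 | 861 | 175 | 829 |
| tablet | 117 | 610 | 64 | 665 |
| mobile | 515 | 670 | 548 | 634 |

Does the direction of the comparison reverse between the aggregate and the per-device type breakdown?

Desktop: the video ad 250/861 = 29.0%, Variant 2 175/829 = 21.1% → the video ad
Tablet: the video ad 117/610 = 19.2%, Variant 2 64/665 = 9.6% → the video ad
Mobile: the video ad 515/670 = 76.9%, Variant 2 548/634 = 86.4% → Variant 2
Overall: the video ad 882/2141 = 41.2%, Variant 2 787/2128 = 37.0% → the video ad
Neither sweeps: the video ad wins 2 of 3 groups, Variant 2 wins 1. The video ad wins overall but not every group — no Simpson reversal.

No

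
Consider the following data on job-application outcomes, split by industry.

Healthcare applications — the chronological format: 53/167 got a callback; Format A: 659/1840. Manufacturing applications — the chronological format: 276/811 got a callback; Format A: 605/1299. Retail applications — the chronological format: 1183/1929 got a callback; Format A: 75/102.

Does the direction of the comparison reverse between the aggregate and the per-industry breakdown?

Yes

Healthcare: the chronological format 53/167 = 31.7%, Format A 659/1840 = 35.8% → Format A
Manufacturing: the chronological format 276/811 = 34.0%, Format A 605/1299 = 46.6% → Format A
Retail: the chronological format 1183/1929 = 61.3%, Format A 75/102 = 73.5% → Format A
Overall: the chronological format 1512/2907 = 52.0%, Format A 1339/3241 = 41.3% → the chronological format
Format A wins each industry group but the chronological format wins overall — the comparison reverses. Format A's applications skew toward healthcare, which has a lower base rate.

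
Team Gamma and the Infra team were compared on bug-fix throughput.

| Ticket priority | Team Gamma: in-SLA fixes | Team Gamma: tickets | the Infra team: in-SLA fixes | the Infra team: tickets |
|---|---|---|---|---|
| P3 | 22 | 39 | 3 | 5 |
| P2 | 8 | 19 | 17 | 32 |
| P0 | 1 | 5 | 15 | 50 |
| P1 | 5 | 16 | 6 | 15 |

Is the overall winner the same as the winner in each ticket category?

No

P3: Team Gamma 22/39 = 56.4%, the Infra team 3/5 = 60.0% → the Infra team
P2: Team Gamma 8/19 = 42.1%, the Infra team 17/32 = 53.1% → the Infra team
P0: Team Gamma 1/5 = 20.0%, the Infra team 15/50 = 30.0% → the Infra team
P1: Team Gamma 5/16 = 31.2%, the Infra team 6/15 = 40.0% → the Infra team
Overall: Team Gamma 36/79 = 45.6%, the Infra team 41/102 = 40.2% → Team Gamma
The Infra team wins each ticket group but Team Gamma wins overall — the comparison reverses. The Infra team's tickets skew toward P0, which has a lower base rate.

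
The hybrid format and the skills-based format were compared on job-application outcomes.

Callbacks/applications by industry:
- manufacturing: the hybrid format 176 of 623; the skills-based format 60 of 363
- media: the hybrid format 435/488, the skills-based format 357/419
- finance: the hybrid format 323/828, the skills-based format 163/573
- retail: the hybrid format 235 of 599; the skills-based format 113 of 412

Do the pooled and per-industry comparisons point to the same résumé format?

Manufacturing: the hybrid format 176/623 = 28.3%, the skills-based format 60/363 = 16.5% → the hybrid format
Media: the hybrid format 435/488 = 89.1%, the skills-based format 357/419 = 85.2% → the hybrid format
Finance: the hybrid format 323/828 = 39.0%, the skills-based format 163/573 = 28.4% → the hybrid format
Retail: the hybrid format 235/599 = 39.2%, the skills-based format 113/412 = 27.4% → the hybrid format
Overall: the hybrid format 1169/2538 = 46.1%, the skills-based format 693/1767 = 39.2% → the hybrid format
The hybrid format wins overall and in every industry group — no reversal.

Yes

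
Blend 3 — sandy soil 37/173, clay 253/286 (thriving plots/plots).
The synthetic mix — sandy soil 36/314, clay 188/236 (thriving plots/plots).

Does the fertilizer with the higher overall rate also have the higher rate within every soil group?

Yes

Sandy soil: Blend 3 37/173 = 21.4%, the synthetic mix 36/314 = 11.5% → Blend 3
Clay: Blend 3 253/286 = 88.5%, the synthetic mix 188/236 = 79.7% → Blend 3
Overall: Blend 3 290/459 = 63.2%, the synthetic mix 224/550 = 40.7% → Blend 3
Blend 3 wins overall and in every soil group — no reversal.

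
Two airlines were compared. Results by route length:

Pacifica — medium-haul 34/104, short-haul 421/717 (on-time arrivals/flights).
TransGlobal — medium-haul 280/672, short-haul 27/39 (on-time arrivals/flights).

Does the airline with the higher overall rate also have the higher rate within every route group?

Medium-haul: Pacifica 34/104 = 32.7%, TransGlobal 280/672 = 41.7% → TransGlobal
Short-haul: Pacifica 421/717 = 58.7%, TransGlobal 27/39 = 69.2% → TransGlobal
Overall: Pacifica 455/821 = 55.4%, TransGlobal 307/711 = 43.2% → Pacifica
TransGlobal wins each route group but Pacifica wins overall — the comparison reverses. TransGlobal's flights skew toward medium-haul, which has a lower base rate.

No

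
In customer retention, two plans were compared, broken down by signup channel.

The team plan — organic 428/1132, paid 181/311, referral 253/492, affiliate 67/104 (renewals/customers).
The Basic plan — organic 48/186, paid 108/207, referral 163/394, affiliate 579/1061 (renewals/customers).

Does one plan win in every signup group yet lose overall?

Organic: the team plan 428/1132 = 37.8%, the Basic plan 48/186 = 25.8% → the team plan
Paid: the team plan 181/311 = 58.2%, the Basic plan 108/207 = 52.2% → the team plan
Referral: the team plan 253/492 = 51.4%, the Basic plan 163/394 = 41.4% → the team plan
Affiliate: the team plan 67/104 = 64.4%, the Basic plan 579/1061 = 54.6% → the team plan
Overall: the team plan 929/2039 = 45.6%, the Basic plan 898/1848 = 48.6% → the Basic plan
The team plan wins each signup group but the Basic plan wins overall — the comparison reverses. The team plan's customers skew toward organic, which has a lower base rate.

Yes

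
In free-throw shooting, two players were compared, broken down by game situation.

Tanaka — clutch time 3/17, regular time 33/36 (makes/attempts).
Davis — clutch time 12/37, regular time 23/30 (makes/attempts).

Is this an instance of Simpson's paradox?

Clutch time: Tanaka 3/17 = 17.6%, Davis 12/37 = 32.4% → Davis
Regular time: Tanaka 33/36 = 91.7%, Davis 23/30 = 76.7% → Tanaka
Overall: Tanaka 36/53 = 67.9%, Davis 35/67 = 52.2% → Tanaka
Neither sweeps: Tanaka wins 1 of 2 groups, Davis wins 1. Tanaka wins overall but not every group — no Simpson reversal.

No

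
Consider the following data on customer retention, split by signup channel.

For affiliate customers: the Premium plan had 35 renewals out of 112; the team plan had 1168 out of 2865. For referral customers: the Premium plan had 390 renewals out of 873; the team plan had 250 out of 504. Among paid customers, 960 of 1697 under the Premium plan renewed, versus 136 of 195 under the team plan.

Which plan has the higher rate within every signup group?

Affiliate: the Premium plan 35/112 = 31.2%, the team plan 1168/2865 = 40.8% → the team plan
Referral: the Premium plan 390/873 = 44.7%, the team plan 250/504 = 49.6% → the team plan
Paid: the Premium plan 960/1697 = 56.6%, the team plan 136/195 = 69.7% → the team plan
The team plan has the higher rate in all 3 groups.

the team plan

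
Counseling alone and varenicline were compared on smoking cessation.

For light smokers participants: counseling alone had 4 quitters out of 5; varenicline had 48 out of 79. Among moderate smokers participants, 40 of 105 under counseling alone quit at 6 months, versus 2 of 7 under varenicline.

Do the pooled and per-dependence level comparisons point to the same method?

No

Light smokers: counseling alone 4/5 = 80.0%, varenicline 48/79 = 60.8% → counseling alone
Moderate smokers: counseling alone 40/105 = 38.1%, varenicline 2/7 = 28.6% → counseling alone
Overall: counseling alone 44/110 = 40.0%, varenicline 50/86 = 58.1% → varenicline
Counseling alone wins each dependence group but varenicline wins overall — the comparison reverses. Counseling alone's participants skew toward moderate smokers, which has a lower base rate.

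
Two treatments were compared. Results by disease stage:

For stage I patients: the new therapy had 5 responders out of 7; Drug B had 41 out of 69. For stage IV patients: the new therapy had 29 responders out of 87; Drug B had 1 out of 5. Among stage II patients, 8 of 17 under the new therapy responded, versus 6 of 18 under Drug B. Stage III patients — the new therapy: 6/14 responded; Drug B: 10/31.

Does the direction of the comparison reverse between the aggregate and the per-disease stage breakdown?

Yes

Stage I: the new therapy 5/7 = 71.4%, Drug B 41/69 = 59.4% → the new therapy
Stage IV: the new therapy 29/87 = 33.3%, Drug B 1/5 = 20.0% → the new therapy
Stage II: the new therapy 8/17 = 47.1%, Drug B 6/18 = 33.3% → the new therapy
Stage III: the new therapy 6/14 = 42.9%, Drug B 10/31 = 32.3% → the new therapy
Overall: the new therapy 48/125 = 38.4%, Drug B 58/123 = 47.2% → Drug B
The new therapy wins each disease group but Drug B wins overall — the comparison reverses. The new therapy's patients skew toward stage IV, which has a lower base rate.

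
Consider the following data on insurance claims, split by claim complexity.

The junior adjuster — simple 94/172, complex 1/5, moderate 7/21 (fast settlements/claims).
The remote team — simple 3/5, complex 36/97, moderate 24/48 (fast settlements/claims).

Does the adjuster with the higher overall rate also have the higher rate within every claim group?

No

Simple: the junior adjuster 94/172 = 54.7%, the remote team 3/5 = 60.0% → the remote team
Complex: the junior adjuster 1/5 = 20.0%, the remote team 36/97 = 37.1% → the remote team
Moderate: the junior adjuster 7/21 = 33.3%, the remote team 24/48 = 50.0% → the remote team
Overall: the junior adjuster 102/198 = 51.5%, the remote team 63/150 = 42.0% → the junior adjuster
The remote team wins each claim group but the junior adjuster wins overall — the comparison reverses. The remote team's claims skew toward complex, which has a lower base rate.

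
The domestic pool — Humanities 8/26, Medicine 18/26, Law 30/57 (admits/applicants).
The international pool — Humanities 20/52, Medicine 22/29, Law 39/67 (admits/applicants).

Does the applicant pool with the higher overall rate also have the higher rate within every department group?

Yes

Humanities: the domestic pool 8/26 = 30.8%, the international pool 20/52 = 38.5% → the international pool
Medicine: the domestic pool 18/26 = 69.2%, the international pool 22/29 = 75.9% → the international pool
Law: the domestic pool 30/57 = 52.6%, the international pool 39/67 = 58.2% → the international pool
Overall: the domestic pool 56/109 = 51.4%, the international pool 81/148 = 54.7% → the international pool
The international pool wins overall and in every department group — no reversal.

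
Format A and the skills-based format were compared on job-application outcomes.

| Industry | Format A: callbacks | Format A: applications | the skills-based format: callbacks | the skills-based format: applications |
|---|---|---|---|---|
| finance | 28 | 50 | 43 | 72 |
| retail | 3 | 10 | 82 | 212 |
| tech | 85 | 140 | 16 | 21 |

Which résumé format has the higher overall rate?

Format A

Finance: Format A 28/50 = 56.0%, the skills-based format 43/72 = 59.7% → the skills-based format
Retail: Format A 3/10 = 30.0%, the skills-based format 82/212 = 38.7% → the skills-based format
Tech: Format A 85/140 = 60.7%, the skills-based format 16/21 = 76.2% → the skills-based format
Overall: Format A 116/200 = 58.0%, the skills-based format 141/305 = 46.2% → Format A
(The skills-based format wins every industry group but Format A wins overall — the skills-based format's applications skew toward the low-rate retail group.)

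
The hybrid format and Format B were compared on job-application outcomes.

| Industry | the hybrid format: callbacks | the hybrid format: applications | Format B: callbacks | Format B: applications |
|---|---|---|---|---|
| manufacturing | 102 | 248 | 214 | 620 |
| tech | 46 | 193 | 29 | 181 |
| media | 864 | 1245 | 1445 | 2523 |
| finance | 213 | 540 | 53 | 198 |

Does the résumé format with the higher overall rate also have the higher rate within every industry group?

Manufacturing: the hybrid format 102/248 = 41.1%, Format B 214/620 = 34.5% → the hybrid format
Tech: the hybrid format 46/193 = 23.8%, Format B 29/181 = 16.0% → the hybrid format
Media: the hybrid format 864/1245 = 69.4%, Format B 1445/2523 = 57.3% → the hybrid format
Finance: the hybrid format 213/540 = 39.4%, Format B 53/198 = 26.8% → the hybrid format
Overall: the hybrid format 1225/2226 = 55.0%, Format B 1741/3522 = 49.4% → the hybrid format
The hybrid format wins overall and in every industry group — no reversal.

Yes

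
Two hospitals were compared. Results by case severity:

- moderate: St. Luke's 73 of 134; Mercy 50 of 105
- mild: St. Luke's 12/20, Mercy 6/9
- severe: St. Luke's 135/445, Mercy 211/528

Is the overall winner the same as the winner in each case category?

Moderate: St. Luke's 73/134 = 54.5%, Mercy 50/105 = 47.6% → St. Luke's
Mild: St. Luke's 12/20 = 60.0%, Mercy 6/9 = 66.7% → Mercy
Severe: St. Luke's 135/445 = 30.3%, Mercy 211/528 = 40.0% → Mercy
Overall: St. Luke's 220/599 = 36.7%, Mercy 267/642 = 41.6% → Mercy
Neither sweeps: St. Luke's wins 1 of 3 groups, Mercy wins 2. Mercy wins overall but not every group — no Simpson reversal.

No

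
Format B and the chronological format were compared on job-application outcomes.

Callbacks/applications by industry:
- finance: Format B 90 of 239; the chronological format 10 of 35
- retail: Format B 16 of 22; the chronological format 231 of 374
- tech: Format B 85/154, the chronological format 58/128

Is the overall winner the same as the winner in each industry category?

Finance: Format B 90/239 = 37.7%, the chronological format 10/35 = 28.6% → Format B
Retail: Format B 16/22 = 72.7%, the chronological format 231/374 = 61.8% → Format B
Tech: Format B 85/154 = 55.2%, the chronological format 58/128 = 45.3% → Format B
Overall: Format B 191/415 = 46.0%, the chronological format 299/537 = 55.7% → the chronological format
Format B wins each industry group but the chronological format wins overall — the comparison reverses. Format B's applications skew toward finance, which has a lower base rate.

No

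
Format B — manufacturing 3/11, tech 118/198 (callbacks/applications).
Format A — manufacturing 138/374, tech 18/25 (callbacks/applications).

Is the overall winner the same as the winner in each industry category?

Manufacturing: Format B 3/11 = 27.3%, Format A 138/374 = 36.9% → Format A
Tech: Format B 118/198 = 59.6%, Format A 18/25 = 72.0% → Format A
Overall: Format B 121/209 = 57.9%, Format A 156/399 = 39.1% → Format B
Format A wins each industry group but Format B wins overall — the comparison reverses. Format A's applications skew toward manufacturing, which has a lower base rate.

No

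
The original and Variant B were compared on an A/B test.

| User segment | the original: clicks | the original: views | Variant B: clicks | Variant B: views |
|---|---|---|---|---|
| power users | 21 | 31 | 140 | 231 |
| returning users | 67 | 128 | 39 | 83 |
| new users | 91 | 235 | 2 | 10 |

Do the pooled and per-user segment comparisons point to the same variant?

Power users: the original 21/31 = 67.7%, Variant B 140/231 = 60.6% → the original
Returning users: the original 67/128 = 52.3%, Variant B 39/83 = 47.0% → the original
New users: the original 91/235 = 38.7%, Variant B 2/10 = 20.0% → the original
Overall: the original 179/394 = 45.4%, Variant B 181/324 = 55.9% → Variant B
The original wins each user group but Variant B wins overall — the comparison reverses. The original's views skew toward new users, which has a lower base rate.

No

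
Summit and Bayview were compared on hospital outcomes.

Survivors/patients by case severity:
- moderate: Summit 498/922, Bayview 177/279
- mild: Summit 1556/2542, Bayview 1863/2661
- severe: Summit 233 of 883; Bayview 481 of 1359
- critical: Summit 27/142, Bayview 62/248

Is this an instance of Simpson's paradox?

Moderate: Summit 498/922 = 54.0%, Bayview 177/279 = 63.4% → Bayview
Mild: Summit 1556/2542 = 61.2%, Bayview 1863/2661 = 70.0% → Bayview
Severe: Summit 233/883 = 26.4%, Bayview 481/1359 = 35.4% → Bayview
Critical: Summit 27/142 = 19.0%, Bayview 62/248 = 25.0% → Bayview
Overall: Summit 2314/4489 = 51.5%, Bayview 2583/4547 = 56.8% → Bayview
Bayview wins overall and in every case group — no reversal.

No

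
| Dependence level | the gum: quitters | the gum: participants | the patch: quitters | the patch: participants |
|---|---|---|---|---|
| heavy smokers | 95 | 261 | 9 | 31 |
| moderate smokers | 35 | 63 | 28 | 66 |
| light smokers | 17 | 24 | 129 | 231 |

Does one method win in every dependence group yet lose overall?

Heavy smokers: the gum 95/261 = 36.4%, the patch 9/31 = 29.0% → the gum
Moderate smokers: the gum 35/63 = 55.6%, the patch 28/66 = 42.4% → the gum
Light smokers: the gum 17/24 = 70.8%, the patch 129/231 = 55.8% → the gum
Overall: the gum 147/348 = 42.2%, the patch 166/328 = 50.6% → the patch
The gum wins each dependence group but the patch wins overall — the comparison reverses. The gum's participants skew toward heavy smokers, which has a lower base rate.

Yes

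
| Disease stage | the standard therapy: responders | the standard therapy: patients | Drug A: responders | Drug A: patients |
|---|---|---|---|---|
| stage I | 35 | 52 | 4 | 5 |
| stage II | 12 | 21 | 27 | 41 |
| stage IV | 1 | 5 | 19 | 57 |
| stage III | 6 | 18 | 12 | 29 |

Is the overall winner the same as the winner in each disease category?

Stage I: the standard therapy 35/52 = 67.3%, Drug A 4/5 = 80.0% → Drug A
Stage II: the standard therapy 12/21 = 57.1%, Drug A 27/41 = 65.9% → Drug A
Stage IV: the standard therapy 1/5 = 20.0%, Drug A 19/57 = 33.3% → Drug A
Stage III: the standard therapy 6/18 = 33.3%, Drug A 12/29 = 41.4% → Drug A
Overall: the standard therapy 54/96 = 56.2%, Drug A 62/132 = 47.0% → the standard therapy
Drug A wins each disease group but the standard therapy wins overall — the comparison reverses. Drug A's patients skew toward stage IV, which has a lower base rate.

No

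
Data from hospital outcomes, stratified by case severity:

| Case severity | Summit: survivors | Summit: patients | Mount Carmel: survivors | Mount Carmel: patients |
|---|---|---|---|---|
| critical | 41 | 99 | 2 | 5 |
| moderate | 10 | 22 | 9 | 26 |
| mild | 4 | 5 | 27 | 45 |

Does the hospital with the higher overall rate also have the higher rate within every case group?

No

Critical: Summit 41/99 = 41.4%, Mount Carmel 2/5 = 40.0% → Summit
Moderate: Summit 10/22 = 45.5%, Mount Carmel 9/26 = 34.6% → Summit
Mild: Summit 4/5 = 80.0%, Mount Carmel 27/45 = 60.0% → Summit
Overall: Summit 55/126 = 43.7%, Mount Carmel 38/76 = 50.0% → Mount Carmel
Summit wins each case group but Mount Carmel wins overall — the comparison reverses. Summit's patients skew toward critical, which has a lower base rate.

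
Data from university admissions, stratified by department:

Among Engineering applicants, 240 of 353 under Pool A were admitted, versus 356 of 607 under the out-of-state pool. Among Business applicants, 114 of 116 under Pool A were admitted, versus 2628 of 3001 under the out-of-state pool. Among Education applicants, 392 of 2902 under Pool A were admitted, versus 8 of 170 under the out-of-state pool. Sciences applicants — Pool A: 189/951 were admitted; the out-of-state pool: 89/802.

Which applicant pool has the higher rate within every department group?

Pool A

Engineering: Pool A 240/353 = 68.0%, the out-of-state pool 356/607 = 58.6% → Pool A
Business: Pool A 114/116 = 98.3%, the out-of-state pool 2628/3001 = 87.6% → Pool A
Education: Pool A 392/2902 = 13.5%, the out-of-state pool 8/170 = 4.7% → Pool A
Sciences: Pool A 189/951 = 19.9%, the out-of-state pool 89/802 = 11.1% → Pool A
Pool A has the higher rate in all 4 groups.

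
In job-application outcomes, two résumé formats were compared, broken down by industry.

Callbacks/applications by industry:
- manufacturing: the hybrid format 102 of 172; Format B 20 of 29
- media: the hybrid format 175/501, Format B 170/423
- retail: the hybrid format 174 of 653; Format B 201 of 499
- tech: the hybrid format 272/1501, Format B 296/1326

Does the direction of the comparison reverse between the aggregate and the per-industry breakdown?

Manufacturing: the hybrid format 102/172 = 59.3%, Format B 20/29 = 69.0% → Format B
Media: the hybrid format 175/501 = 34.9%, Format B 170/423 = 40.2% → Format B
Retail: the hybrid format 174/653 = 26.6%, Format B 201/499 = 40.3% → Format B
Tech: the hybrid format 272/1501 = 18.1%, Format B 296/1326 = 22.3% → Format B
Overall: the hybrid format 723/2827 = 25.6%, Format B 687/2277 = 30.2% → Format B
Format B wins overall and in every industry group — no reversal.

No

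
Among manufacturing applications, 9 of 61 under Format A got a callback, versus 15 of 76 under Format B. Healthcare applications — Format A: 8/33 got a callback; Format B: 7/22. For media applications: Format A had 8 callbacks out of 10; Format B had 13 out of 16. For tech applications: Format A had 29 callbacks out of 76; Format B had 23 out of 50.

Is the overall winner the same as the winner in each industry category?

Yes

Manufacturing: Format A 9/61 = 14.8%, Format B 15/76 = 19.7% → Format B
Healthcare: Format A 8/33 = 24.2%, Format B 7/22 = 31.8% → Format B
Media: Format A 8/10 = 80.0%, Format B 13/16 = 81.2% → Format B
Tech: Format A 29/76 = 38.2%, Format B 23/50 = 46.0% → Format B
Overall: Format A 54/180 = 30.0%, Format B 58/164 = 35.4% → Format B
Format B wins overall and in every industry group — no reversal.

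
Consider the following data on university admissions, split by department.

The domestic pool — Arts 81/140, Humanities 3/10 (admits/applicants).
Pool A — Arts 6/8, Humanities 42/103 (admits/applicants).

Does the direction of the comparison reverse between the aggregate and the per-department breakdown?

Yes

Arts: the domestic pool 81/140 = 57.9%, Pool A 6/8 = 75.0% → Pool A
Humanities: the domestic pool 3/10 = 30.0%, Pool A 42/103 = 40.8% → Pool A
Overall: the domestic pool 84/150 = 56.0%, Pool A 48/111 = 43.2% → the domestic pool
Pool A wins each department group but the domestic pool wins overall — the comparison reverses. Pool A's applicants skew toward Humanities, which has a lower base rate.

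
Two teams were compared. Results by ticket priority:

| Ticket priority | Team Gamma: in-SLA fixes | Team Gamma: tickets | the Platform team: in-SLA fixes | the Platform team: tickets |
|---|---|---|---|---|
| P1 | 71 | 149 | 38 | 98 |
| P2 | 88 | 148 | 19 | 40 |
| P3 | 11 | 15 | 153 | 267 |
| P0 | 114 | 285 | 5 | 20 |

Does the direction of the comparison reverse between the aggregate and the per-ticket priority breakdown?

P1: Team Gamma 71/149 = 47.7%, the Platform team 38/98 = 38.8% → Team Gamma
P2: Team Gamma 88/148 = 59.5%, the Platform team 19/40 = 47.5% → Team Gamma
P3: Team Gamma 11/15 = 73.3%, the Platform team 153/267 = 57.3% → Team Gamma
P0: Team Gamma 114/285 = 40.0%, the Platform team 5/20 = 25.0% → Team Gamma
Overall: Team Gamma 284/597 = 47.6%, the Platform team 215/425 = 50.6% → the Platform team
Team Gamma wins each ticket group but the Platform team wins overall — the comparison reverses. Team Gamma's tickets skew toward P0, which has a lower base rate.

Yes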